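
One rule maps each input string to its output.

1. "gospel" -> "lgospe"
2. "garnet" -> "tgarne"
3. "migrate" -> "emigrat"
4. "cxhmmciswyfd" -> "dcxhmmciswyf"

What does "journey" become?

yjourne

Rule — move the last character to the front.
Doing the same to "journey": "yjourne".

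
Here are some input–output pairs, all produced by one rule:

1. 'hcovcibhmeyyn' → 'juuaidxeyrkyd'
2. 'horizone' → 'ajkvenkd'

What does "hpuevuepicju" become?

The pattern: shift every letter 4 places backward in the alphabet (wrapping around), then reverse the string.
For "hpuevuepicju", step one produces "dlqarqaleyfq"; step two turns that into "qfyelaqraqld".

qfyelaqraqld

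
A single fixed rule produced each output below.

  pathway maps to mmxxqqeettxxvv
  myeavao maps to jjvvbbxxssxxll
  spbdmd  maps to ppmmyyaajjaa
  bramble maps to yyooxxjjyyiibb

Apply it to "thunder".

The pattern: shift every letter 3 places backward in the alphabet (wrapping around), then double every character.
Starting from "thunder": after the first operation, "qerkabo"; after the second, "qqeerrkkaabboo".

qqeerrkkaabboo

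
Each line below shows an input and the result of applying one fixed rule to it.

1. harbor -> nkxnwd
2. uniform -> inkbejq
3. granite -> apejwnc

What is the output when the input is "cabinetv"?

rpajexwy

The rule is to shift every letter 4 places backward in the alphabet (wrapping around), then reverse the string.
On "cabinetv": the first step gives "ywxejapr", and the second then gives "rpajexwy".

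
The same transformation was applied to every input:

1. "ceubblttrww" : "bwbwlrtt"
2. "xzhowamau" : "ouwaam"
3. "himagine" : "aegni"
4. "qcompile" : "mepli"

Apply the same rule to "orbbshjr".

The pattern: delete the first 3 characters, then take characters alternately from the front and the back (1st, last, 2nd, 2nd-last, ...).
"orbbshjr" → "bshjr" → "brsjh".

brsjh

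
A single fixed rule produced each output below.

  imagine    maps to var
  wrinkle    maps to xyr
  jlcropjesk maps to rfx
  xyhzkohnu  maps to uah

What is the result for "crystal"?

gny

The pattern: shift every letter 13 places forward in the alphabet (wrapping around) — i.e. ROT13, then keep only the last 3 characters.
"crystal" → "pelfgny" → "gny".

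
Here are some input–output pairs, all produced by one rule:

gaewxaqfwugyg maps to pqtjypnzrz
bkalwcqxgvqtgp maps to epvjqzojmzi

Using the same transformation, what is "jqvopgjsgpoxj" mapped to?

Each output is the input with this applied: delete the first 3 characters, then shift every letter 7 places backward in the alphabet (wrapping around).
On "jqvopgjsgpoxj": the first step gives "opgjsgpoxj", and the second then gives "hizclzihqc".

hizclzihqc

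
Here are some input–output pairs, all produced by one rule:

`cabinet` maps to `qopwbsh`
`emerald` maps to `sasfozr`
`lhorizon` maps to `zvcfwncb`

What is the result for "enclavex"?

sbqzojsl

The rule is to shift every letter 12 places backward in the alphabet (wrapping around).
For "enclavex" the result is "sbqzojsl".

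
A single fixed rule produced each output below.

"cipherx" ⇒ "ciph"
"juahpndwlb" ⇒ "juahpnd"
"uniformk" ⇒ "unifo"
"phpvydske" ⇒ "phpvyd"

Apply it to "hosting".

Looking at the pairs, the operation is to delete the last 3 characters.
"hosting" → "host".

host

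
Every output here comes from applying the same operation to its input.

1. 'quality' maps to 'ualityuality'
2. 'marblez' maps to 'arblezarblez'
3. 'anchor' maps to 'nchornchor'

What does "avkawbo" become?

What's happening: delete the first character, then write the whole string twice.
On "avkawbo": the first step gives "vkawbo", and the second then gives "vkawbovkawbo".

vkawbovkawbo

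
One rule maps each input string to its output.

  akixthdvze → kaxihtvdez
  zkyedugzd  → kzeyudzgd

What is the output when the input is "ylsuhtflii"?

The transformation: swap each adjacent pair of characters (1↔2, 3↔4, ...).
So "ylsuhtflii" becomes "lyusthlfii".

lyusthlfii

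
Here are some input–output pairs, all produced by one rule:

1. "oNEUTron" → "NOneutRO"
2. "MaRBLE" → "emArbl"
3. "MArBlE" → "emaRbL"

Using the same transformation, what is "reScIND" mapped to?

dREsCin

Each output is the input with this applied: move the last character to the front, then flip the case of every letter.
Working it through for "reScIND": intermediate "DreScIN", final "dREsCin".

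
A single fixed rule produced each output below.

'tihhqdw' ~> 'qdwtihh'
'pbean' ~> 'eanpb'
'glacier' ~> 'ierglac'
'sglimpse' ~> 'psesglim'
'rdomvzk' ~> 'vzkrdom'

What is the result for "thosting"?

ingthost

What's happening: move the last 3 characters to the front (rotate right by 3).
So "thosting" becomes "ingthost".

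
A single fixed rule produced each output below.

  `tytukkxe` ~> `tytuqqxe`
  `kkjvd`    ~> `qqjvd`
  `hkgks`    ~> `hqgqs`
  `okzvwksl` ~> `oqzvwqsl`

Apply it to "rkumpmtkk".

rqumpmtqq

Looking at the pairs, the operation is to replace every "k" with "q".
So "rkumpmtkk" becomes "rqumpmtqq".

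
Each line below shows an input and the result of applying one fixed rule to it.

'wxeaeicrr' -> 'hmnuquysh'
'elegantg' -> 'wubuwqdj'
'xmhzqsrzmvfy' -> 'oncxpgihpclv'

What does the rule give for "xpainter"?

What's happening: shift every letter 10 places backward in the alphabet (wrapping around), then move the last character to the front.
"xpainter" → "nfqydjuh" → "hnfqydju".

hnfqydju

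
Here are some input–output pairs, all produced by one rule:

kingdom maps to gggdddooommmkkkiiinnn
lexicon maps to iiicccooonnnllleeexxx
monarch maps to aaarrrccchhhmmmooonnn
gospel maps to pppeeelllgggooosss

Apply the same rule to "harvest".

vvveeesssttthhhaaarrr

What's happening: move the first 3 characters to the end (rotate left by 3), then repeat every character 3 times.
Starting from "harvest": after the first operation, "vesthar"; after the second, "vvveeesssttthhhaaarrr".
(Check on "gospel": → "pelgos" → "pppeeelllgggooosss" ✓)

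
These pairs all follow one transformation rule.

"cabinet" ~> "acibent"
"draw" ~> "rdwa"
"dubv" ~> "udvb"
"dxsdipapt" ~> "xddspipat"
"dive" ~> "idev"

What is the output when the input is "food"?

The rule is to swap each adjacent pair of characters (1↔2, 3↔4, ...).
"food" → "ofdo".

ofdo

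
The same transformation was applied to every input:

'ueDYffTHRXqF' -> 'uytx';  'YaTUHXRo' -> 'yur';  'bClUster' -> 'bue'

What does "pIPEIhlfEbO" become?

pelb

Looking at the pairs, the operation is to keep one character in every 3, starting at position 1 (positions 1st, 4th, 7th, ...), then convert every letter to lowercase.
On "pIPEIhlfEbO": the first step gives "pElb", and the second then gives "pelb".
(Check on "YaTUHXRo": → "YUR" → "yur" ✓)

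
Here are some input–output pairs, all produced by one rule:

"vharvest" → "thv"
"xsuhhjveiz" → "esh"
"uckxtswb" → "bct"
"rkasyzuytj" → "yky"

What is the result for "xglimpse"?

egm

Rule — keep one character in every 3, starting at position 2 (positions 2nd, 5th, 8th, ...), then move the last character to the front.
On "xglimpse": the first step gives "gme", and the second then gives "egm".
(Check on "xsuhhjveiz": → "she" → "esh" ✓)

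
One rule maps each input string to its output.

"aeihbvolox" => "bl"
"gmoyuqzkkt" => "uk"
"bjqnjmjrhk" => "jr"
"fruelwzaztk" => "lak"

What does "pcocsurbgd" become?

sb

In each case the input is transformed by: delete the first 3 characters, then keep one character in every 3, starting at position 2 (positions 2nd, 5th, 8th, ...).
Applying both steps to "pcocsurbgd": "csurbgd", then "sb".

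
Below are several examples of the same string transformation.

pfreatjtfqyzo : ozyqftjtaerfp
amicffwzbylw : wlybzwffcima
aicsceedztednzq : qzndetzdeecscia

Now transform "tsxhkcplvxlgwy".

ywglxvlpckhxst

What's happening: reverse the string.
On "tsxhkcplvxlgwy" that produces "ywglxvlpckhxst".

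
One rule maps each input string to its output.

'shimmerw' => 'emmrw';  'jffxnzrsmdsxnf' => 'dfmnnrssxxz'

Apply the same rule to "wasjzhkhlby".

Rule — delete the first 3 characters, then sort the characters into alphabetical order.
For "wasjzhkhlby", step one produces "jzhkhlby"; step two turns that into "bhhjklyz".

bhhjklyz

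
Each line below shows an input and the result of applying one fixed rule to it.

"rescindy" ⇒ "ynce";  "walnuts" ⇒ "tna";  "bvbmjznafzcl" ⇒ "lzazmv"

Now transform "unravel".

ean

In each case the input is transformed by: keep every other character starting from the second (positions 2nd, 4th, 6th, ...), then reverse the string.
"unravel" → "nae" → "ean".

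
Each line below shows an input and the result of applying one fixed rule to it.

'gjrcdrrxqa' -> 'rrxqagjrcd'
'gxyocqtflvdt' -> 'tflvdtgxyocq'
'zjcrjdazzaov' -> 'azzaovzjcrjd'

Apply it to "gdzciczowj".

The transformation: swap the front and back halves of the string.
Doing the same to "gdzciczowj": "czowjgdzci".

czowjgdzci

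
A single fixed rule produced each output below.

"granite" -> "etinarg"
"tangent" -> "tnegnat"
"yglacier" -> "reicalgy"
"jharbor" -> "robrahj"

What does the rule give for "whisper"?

The transformation: reverse the string.
"whisper" → "repsihw".

repsihw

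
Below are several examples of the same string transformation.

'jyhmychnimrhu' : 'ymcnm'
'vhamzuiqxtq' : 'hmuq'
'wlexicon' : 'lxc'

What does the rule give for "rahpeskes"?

Looking at the pairs, the operation is to delete the last 2 characters, then keep every other character starting from the second (positions 2nd, 4th, 6th, ...).
So "rahpeskes" becomes "aps".
(Check on "wlexicon": → "wlexic" → "lxc" ✓)

aps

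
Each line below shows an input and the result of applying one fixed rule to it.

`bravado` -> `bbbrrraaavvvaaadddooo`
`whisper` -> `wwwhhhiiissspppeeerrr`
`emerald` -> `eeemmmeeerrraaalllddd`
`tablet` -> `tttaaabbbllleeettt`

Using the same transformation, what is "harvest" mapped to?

The transformation: repeat every character 3 times.
Doing the same to "harvest": "hhhaaarrrvvveeesssttt".

hhhaaarrrvvveeesssttt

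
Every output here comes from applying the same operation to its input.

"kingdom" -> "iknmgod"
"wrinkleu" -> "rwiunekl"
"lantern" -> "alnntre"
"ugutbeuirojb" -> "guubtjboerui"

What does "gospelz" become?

The rule is to move the first character to the end, then take characters alternately from the front and the back (1st, last, 2nd, 2nd-last, ...).
For "gospelz", step one produces "ospelzg"; step two turns that into "ogszple".

ogszple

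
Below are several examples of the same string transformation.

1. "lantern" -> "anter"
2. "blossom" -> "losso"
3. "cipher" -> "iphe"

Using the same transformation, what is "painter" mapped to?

Rule — move the first character to the end, then delete the last 2 characters.
Starting from "painter": after the first operation, "ainterp"; after the second, "ainte".

ainte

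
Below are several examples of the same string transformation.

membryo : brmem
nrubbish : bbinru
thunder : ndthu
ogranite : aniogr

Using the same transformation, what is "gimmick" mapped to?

In each case the input is transformed by: delete the last 2 characters, then move the first 3 characters to the end (rotate left by 3).
Applying that to "gimmick" gives "migim".

migim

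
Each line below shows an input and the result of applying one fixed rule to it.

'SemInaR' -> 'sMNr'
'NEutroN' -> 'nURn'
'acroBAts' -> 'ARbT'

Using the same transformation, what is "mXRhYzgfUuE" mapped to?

The pattern: keep every other character starting from the first (positions 1st, 3rd, 5th, ...), then flip the case of every letter.
Starting from "mXRhYzgfUuE": after the first operation, "mRYgUE"; after the second, "MryGue".

MryGue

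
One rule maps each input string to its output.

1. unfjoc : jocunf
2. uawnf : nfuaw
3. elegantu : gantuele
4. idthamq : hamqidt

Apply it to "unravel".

avelunr

Rule — move the first 3 characters to the end (rotate left by 3).
On "unravel" that produces "avelunr".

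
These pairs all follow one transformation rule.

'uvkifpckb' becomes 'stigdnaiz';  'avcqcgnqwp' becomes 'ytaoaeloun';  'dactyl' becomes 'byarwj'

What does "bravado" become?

Each output is the input with this applied: shift every letter 2 places backward in the alphabet (wrapping around).
So "bravado" becomes "zpytybm".

zpytybm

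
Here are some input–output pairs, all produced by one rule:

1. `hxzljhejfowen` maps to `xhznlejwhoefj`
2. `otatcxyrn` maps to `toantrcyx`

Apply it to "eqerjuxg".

qeegrxju

The transformation: move the first character to the end, then take characters alternately from the front and the back (1st, last, 2nd, 2nd-last, ...).
So "eqerjuxg" becomes "qeegrxju".
(Check on "otatcxyrn": → "tatcxyrno" → "toantrcyx" ✓)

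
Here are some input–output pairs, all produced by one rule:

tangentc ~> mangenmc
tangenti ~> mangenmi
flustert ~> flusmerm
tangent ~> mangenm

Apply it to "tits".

mims

The rule is to replace every "t" with "m".
"tits" → "mims".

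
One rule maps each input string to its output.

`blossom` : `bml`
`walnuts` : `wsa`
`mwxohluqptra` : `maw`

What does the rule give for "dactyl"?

dla

In each case the input is transformed by: take characters alternately from the front and the back (1st, last, 2nd, 2nd-last, ...), then keep only the first 3 characters.
Starting from "dactyl": after the first operation, "dlayct"; after the second, "dla".
(Check on "walnuts": → "wsatlun" → "wsa" ✓)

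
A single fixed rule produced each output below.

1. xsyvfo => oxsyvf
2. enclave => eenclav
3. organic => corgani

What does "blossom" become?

In each case the input is transformed by: move the last character to the front.
So "blossom" becomes "mblosso".

mblosso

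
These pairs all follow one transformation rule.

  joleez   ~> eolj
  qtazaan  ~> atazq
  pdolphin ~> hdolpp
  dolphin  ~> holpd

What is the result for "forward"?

The pattern: delete the last 2 characters, then swap the first and last characters.
For "forward", step one produces "forwa"; step two turns that into "aorwf".
(Check on "qtazaan": → "qtaza" → "atazq" ✓)

aorwf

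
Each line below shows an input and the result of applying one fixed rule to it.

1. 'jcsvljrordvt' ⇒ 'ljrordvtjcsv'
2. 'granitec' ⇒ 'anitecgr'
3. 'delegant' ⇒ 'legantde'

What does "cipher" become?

ipherc

The rule is to swap the front and back halves of the string, then move the last 2 characters to the front (rotate right by 2).
Starting from "cipher": after the first operation, "hercip"; after the second, "ipherc".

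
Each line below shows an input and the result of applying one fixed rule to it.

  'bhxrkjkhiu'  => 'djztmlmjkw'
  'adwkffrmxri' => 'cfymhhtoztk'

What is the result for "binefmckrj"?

The transformation: shift every letter 2 places forward in the alphabet (wrapping around).
Doing the same to "binefmckrj": "dkpghoemtl".

dkpghoemtl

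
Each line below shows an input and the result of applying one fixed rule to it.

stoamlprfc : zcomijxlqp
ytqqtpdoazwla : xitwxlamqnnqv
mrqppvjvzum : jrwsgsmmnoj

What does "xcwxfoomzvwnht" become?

qektswjllcutzu

The pattern: reverse the string, then shift every letter 3 places backward in the alphabet (wrapping around).
Applying both steps to "xcwxfoomzvwnht": "thnwvzmoofxwcx", then "qektswjllcutzu".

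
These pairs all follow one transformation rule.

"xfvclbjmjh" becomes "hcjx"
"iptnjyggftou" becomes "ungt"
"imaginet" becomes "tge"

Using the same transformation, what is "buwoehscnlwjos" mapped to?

soslo

What's happening: swap the first and last characters, then keep one character in every 3, starting at position 1 (positions 1st, 4th, 7th, ...).
Doing the same to "buwoehscnlwjos": "soslo".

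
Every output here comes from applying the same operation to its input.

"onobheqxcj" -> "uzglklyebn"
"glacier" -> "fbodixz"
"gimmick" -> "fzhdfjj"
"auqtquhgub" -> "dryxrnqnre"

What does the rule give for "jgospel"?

mbigdlp

The transformation: shift every letter 3 places backward in the alphabet (wrapping around), then move the last 3 characters to the front (rotate right by 3).
On "jgospel": the first step gives "gdlpmbi", and the second then gives "mbigdlp".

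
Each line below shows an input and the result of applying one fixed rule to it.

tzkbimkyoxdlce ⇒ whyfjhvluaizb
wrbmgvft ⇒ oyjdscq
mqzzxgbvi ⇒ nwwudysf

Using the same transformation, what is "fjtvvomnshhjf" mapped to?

gqssljkpeegc

The rule is to delete the first character, then shift every letter 3 places backward in the alphabet (wrapping around).
Applying that to "fjtvvomnshhjf" gives "gqssljkpeegc".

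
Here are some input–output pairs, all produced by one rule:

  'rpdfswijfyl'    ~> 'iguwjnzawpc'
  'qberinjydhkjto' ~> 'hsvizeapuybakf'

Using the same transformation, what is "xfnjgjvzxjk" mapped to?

oweaxamqoab

Each output is the input with this applied: shift every letter 9 places backward in the alphabet (wrapping around).
Doing the same to "xfnjgjvzxjk": "oweaxamqoab".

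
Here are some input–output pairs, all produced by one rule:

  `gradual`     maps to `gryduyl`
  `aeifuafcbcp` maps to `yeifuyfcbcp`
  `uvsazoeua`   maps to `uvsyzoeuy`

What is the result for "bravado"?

bryvydo

What's happening: replace every "a" with "y".
"bravado" → "bryvydo".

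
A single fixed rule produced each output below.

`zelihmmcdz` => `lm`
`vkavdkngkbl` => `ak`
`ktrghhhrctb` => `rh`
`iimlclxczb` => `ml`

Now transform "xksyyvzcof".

What's happening: delete the last 3 characters, then keep one character in every 3, starting at position 3 (positions 3rd, 6th, 9th, ...).
For "xksyyvzcof", step one produces "xksyyvz"; step two turns that into "sv".
(Check on "iimlclxczb": → "iimlclx" → "ml" ✓)

sv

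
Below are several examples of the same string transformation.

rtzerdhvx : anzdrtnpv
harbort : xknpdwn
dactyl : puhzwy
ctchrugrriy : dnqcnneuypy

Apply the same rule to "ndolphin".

The rule is to shift every letter 4 places backward in the alphabet (wrapping around), then move the first 3 characters to the end (rotate left by 3).
Working it through for "ndolphin": intermediate "jzkhldej", final "hldejjzk".

hldejjzk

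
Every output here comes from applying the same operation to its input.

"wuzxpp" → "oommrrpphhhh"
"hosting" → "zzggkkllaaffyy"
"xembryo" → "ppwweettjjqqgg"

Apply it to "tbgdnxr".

The transformation: double every character, then shift every letter 8 places backward in the alphabet (wrapping around).
Applying that to "tbgdnxr" gives "llttyyvvffppjj".

llttyyvvffppjj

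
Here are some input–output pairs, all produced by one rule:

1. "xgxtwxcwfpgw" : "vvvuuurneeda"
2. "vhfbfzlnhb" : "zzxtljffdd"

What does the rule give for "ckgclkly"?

wjjiieaa

Looking at the pairs, the operation is to shift every letter 2 places backward in the alphabet (wrapping around), then sort the characters into reverse alphabetical order.
"ckgclkly" → "aieajijw" → "wjjiieaa".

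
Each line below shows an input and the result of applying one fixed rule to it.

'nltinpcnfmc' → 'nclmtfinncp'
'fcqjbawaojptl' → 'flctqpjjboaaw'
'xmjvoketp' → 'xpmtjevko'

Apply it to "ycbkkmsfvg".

Each output is the input with this applied: take characters alternately from the front and the back (1st, last, 2nd, 2nd-last, ...).
For "ycbkkmsfvg" the result is "ygcvbfkskm".

ygcvbfkskm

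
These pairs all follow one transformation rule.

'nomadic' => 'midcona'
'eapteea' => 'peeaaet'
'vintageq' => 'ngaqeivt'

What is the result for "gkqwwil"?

In each case the input is transformed by: swap each adjacent pair of characters (1↔2, 3↔4, ...), then move the first 3 characters to the end (rotate left by 3).
Applying both steps to "gkqwwil": "kgwqiwl", then "qiwlkgw".

qiwlkgw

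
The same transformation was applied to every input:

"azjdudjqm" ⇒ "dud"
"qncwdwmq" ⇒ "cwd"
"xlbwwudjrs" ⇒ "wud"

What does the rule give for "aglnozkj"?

lno

Looking at the pairs, the operation is to move the last 3 characters to the front (rotate right by 3), then keep only the last 3 characters.
Working it through for "aglnozkj": intermediate "zkjaglno", final "lno".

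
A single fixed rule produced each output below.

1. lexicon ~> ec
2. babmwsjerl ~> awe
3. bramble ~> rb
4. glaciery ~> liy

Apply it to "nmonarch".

mah

The transformation: keep one character in every 3, starting at position 2 (positions 2nd, 5th, 8th, ...).
Applying that to "nmonarch" gives "mah".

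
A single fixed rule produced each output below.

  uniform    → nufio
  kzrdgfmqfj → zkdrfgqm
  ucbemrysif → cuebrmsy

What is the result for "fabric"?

Looking at the pairs, the operation is to delete the last 2 characters, then swap each adjacent pair of characters (1↔2, 3↔4, ...).
On "fabric": the first step gives "fabr", and the second then gives "afrb".
(Check on "kzrdgfmqfj": → "kzrdgfmq" → "zkdrfgqm" ✓)

afrb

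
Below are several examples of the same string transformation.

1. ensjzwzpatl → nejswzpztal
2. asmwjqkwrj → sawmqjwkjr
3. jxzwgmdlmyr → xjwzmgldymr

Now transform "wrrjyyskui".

The transformation: swap each adjacent pair of characters (1↔2, 3↔4, ...).
"wrrjyyskui" → "rwjryyksiu".

rwjryyksiu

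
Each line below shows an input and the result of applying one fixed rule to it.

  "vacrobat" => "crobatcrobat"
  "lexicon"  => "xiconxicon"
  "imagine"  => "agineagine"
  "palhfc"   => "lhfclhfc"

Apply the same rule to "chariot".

ariotariot

Rule — delete the first 2 characters, then write the whole string twice.
On "chariot": the first step gives "ariot", and the second then gives "ariotariot".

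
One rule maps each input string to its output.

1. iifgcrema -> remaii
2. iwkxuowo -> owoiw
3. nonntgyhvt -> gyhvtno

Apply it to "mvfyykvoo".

kvoomv

The rule is to move the first 2 characters to the end (rotate left by 2), then delete the first 3 characters.
Applying both steps to "mvfyykvoo": "fyykvoomv", then "kvoomv".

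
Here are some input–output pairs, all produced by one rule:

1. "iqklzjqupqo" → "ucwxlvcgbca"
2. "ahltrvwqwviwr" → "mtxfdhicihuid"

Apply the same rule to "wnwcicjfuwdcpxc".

What's happening: shift every letter 12 places forward in the alphabet (wrapping around).
So "wnwcicjfuwdcpxc" becomes "iziouovrgipobjo".

iziouovrgipobjo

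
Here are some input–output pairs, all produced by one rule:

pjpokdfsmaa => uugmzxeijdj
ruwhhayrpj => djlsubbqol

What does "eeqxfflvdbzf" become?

Rule — reverse the string, then shift every letter 6 places backward in the alphabet (wrapping around).
On "eeqxfflvdbzf": the first step gives "fzbdvlffxqee", and the second then gives "ztvxpfzzrkyy".

ztvxpfzzrkyy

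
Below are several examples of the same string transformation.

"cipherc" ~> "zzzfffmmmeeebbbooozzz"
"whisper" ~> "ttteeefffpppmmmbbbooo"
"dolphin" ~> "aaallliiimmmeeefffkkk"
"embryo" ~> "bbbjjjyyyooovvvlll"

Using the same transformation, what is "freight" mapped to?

cccooobbbfffdddeeeqqq

Rule — repeat every character 3 times, then shift every letter 3 places backward in the alphabet (wrapping around).
Applying that to "freight" gives "cccooobbbfffdddeeeqqq".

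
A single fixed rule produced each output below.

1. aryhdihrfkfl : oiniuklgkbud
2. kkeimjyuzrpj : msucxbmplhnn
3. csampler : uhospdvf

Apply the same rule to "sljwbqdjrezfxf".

iaichumgtezmov

The pattern: shift every letter 3 places forward in the alphabet (wrapping around), then reverse the string.
On "sljwbqdjrezfxf": the first step gives "vomzetgmuhciai", and the second then gives "iaichumgtezmov".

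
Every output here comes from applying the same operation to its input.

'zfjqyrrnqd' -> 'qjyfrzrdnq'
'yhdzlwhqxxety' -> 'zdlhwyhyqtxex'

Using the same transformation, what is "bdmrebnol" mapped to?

Rule — move the first 3 characters to the end (rotate left by 3), then take characters alternately from the front and the back (1st, last, 2nd, 2nd-last, ...).
Starting from "bdmrebnol": after the first operation, "rebnolbdm"; after the second, "rmedbbnlo".

rmedbbnlo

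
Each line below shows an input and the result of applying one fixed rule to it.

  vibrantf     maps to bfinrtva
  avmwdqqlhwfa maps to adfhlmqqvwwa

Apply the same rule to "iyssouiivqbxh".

hiiioqssuvxyb

Each output is the input with this applied: sort the characters into alphabetical order, then move the first character to the end.
On "iyssouiivqbxh": the first step gives "bhiiioqssuvxy", and the second then gives "hiiioqssuvxyb".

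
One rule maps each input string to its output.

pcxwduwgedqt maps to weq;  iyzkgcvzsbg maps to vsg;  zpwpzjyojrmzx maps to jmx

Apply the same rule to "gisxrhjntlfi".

jtf

In each case the input is transformed by: keep every other character starting from the first (positions 1st, 3rd, 5th, ...), then keep only the last 3 characters.
On "gisxrhjntlfi": the first step gives "gsrjtf", and the second then gives "jtf".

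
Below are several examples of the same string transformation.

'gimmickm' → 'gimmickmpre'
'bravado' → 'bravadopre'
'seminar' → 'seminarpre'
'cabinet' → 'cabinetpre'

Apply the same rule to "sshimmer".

The pattern: append "pre".
Applying that to "sshimmer" gives "sshimmerpre".

sshimmerpre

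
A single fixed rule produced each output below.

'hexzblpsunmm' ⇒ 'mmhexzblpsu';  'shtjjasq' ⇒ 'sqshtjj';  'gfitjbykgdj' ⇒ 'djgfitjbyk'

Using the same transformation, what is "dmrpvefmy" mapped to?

mydmrpve

The transformation: move the last 3 characters to the front (rotate right by 3), then delete the first character.
For "dmrpvefmy" the result is "mydmrpve".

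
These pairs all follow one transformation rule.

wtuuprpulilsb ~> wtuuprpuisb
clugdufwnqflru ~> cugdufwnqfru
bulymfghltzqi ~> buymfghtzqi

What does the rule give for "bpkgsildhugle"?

In each case the input is transformed by: remove every "l".
Doing the same to "bpkgsildhugle": "bpkgsidhuge".

bpkgsidhuge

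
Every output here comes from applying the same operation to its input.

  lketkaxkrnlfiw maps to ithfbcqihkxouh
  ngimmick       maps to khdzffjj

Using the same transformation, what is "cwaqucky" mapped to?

zvthxznr

The transformation: take characters alternately from the front and the back (1st, last, 2nd, 2nd-last, ...), then shift every letter 3 places backward in the alphabet (wrapping around).
For "cwaqucky", step one produces "cywkacqu"; step two turns that into "zvthxznr".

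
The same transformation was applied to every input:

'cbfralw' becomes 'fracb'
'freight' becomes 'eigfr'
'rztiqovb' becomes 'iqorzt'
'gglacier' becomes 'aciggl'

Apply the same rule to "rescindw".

The rule is to delete the last 2 characters, then move the last 3 characters to the front (rotate right by 3).
On "rescindw": the first step gives "rescin", and the second then gives "cinres".

cinres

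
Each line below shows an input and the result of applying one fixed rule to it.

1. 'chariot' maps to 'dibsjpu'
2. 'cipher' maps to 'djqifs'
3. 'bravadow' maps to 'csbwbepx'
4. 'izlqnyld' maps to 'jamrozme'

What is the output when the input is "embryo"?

fncszp

Looking at the pairs, the operation is to shift every letter 1 place forward in the alphabet (wrapping around).
Applying that to "embryo" gives "fncszp".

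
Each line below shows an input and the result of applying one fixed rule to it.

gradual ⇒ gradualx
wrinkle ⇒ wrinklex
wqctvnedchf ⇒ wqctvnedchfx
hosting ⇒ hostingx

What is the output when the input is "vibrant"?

vibrantx

The transformation: append "x".
So "vibrant" becomes "vibrantx".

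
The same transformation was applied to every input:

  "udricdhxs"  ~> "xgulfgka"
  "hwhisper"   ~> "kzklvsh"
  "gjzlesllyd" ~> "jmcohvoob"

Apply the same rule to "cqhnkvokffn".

The rule is to delete the last character, then shift every letter 3 places forward in the alphabet (wrapping around).
On "cqhnkvokffn": the first step gives "cqhnkvokff", and the second then gives "ftkqnyrnii".
(Check on "gjzlesllyd": → "gjzleslly" → "jmcohvoob" ✓)

ftkqnyrnii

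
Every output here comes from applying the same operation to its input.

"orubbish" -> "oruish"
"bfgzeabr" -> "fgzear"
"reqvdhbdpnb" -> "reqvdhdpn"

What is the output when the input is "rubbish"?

ruish

What's happening: remove every "b".
For "rubbish" the result is "ruish".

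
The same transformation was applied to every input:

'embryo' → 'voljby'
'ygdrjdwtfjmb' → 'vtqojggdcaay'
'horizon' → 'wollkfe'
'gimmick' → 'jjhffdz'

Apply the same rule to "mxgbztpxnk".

The rule is to sort the characters into reverse alphabetical order, then shift every letter 3 places backward in the alphabet (wrapping around).
Working it through for "mxgbztpxnk": intermediate "zxxtpnmkgb", final "wuuqmkjhdy".
(Check on "ygdrjdwtfjmb": → "ywtrmjjgfddb" → "vtqojggdcaay" ✓)

wuuqmkjhdy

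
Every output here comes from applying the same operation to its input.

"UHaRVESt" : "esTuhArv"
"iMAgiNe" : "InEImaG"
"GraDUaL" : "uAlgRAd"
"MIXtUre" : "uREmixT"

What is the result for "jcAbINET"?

netJCaBi

The rule is to flip the case of every letter, then move the last 3 characters to the front (rotate right by 3).
For "jcAbINET", step one produces "JCaBinet"; step two turns that into "netJCaBi".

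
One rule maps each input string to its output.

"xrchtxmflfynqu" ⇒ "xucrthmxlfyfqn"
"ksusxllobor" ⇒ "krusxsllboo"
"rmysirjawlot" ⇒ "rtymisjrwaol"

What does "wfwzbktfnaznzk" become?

wkwfbztknfzazn

Rule — move the last character to the front, then swap each adjacent pair of characters (1↔2, 3↔4, ...).
"wfwzbktfnaznzk" → "kwfwzbktfnaznz" → "wkwfbztknfzazn".
(Check on "rmysirjawlot": → "trmysirjawlo" → "rtymisjrwaol" ✓)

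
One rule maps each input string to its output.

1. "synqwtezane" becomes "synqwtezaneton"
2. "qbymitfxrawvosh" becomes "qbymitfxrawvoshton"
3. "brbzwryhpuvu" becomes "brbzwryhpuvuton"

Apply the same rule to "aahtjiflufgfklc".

What's happening: append "ton".
For "aahtjiflufgfklc" the result is "aahtjiflufgfklcton".

aahtjiflufgfklcton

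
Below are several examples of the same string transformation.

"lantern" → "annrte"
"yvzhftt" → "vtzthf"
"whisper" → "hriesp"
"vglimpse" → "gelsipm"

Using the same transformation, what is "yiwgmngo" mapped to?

iowggnm

Each output is the input with this applied: delete the first character, then take characters alternately from the front and the back (1st, last, 2nd, 2nd-last, ...).
For "yiwgmngo", step one produces "iwgmngo"; step two turns that into "iowggnm".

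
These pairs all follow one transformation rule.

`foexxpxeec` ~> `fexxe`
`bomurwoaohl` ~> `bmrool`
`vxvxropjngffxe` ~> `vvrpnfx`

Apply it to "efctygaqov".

ecyao

What's happening: keep every other character starting from the first (positions 1st, 3rd, 5th, ...).
For "efctygaqov" the result is "ecyao".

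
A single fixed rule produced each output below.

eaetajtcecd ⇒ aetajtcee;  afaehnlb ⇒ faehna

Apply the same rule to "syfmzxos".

The pattern: delete the last 2 characters, then move the first character to the end.
"syfmzxos" → "syfmzx" → "yfmzxs".

yfmzxs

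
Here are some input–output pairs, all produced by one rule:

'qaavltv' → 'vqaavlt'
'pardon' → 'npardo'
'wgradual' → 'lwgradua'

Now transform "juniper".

The pattern: move the last character to the front.
"juniper" → "rjunipe".

rjunipe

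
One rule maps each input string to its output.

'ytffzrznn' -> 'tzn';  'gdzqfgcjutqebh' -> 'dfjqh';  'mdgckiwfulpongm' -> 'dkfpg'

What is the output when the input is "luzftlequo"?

Looking at the pairs, the operation is to keep one character in every 3, starting at position 2 (positions 2nd, 5th, 8th, ...).
So "luzftlequo" becomes "utq".

utq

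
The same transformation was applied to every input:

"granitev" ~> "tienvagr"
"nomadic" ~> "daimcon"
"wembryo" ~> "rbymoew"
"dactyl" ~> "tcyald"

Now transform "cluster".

Rule — move the last 3 characters to the front (rotate right by 3), then take characters alternately from the front and the back (1st, last, 2nd, 2nd-last, ...).
Working it through for "cluster": intermediate "terclus", final "tseurlc".

tseurlc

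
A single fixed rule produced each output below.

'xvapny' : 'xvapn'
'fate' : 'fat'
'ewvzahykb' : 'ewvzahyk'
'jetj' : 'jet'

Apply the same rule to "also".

als

Rule — delete the last character.
Applying that to "also" gives "als".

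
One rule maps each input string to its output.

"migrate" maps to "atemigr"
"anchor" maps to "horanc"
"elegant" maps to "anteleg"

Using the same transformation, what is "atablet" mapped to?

letatab

The rule is to move the last 3 characters to the front (rotate right by 3).
For "atablet" the result is "letatab".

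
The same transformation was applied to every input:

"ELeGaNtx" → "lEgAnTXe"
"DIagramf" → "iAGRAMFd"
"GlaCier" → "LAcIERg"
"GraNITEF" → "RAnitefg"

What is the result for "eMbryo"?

mBRYOE

The pattern: move the first character to the end, then flip the case of every letter.
On "eMbryo": the first step gives "Mbryoe", and the second then gives "mBRYOE".
(Check on "GraNITEF": → "raNITEFG" → "RAnitefg" ✓)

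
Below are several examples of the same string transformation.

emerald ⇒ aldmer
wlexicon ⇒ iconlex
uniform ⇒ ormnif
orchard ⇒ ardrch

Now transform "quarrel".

The pattern: delete the first character, then move the first 3 characters to the end (rotate left by 3).
"quarrel" → "uarrel" → "reluar".

reluar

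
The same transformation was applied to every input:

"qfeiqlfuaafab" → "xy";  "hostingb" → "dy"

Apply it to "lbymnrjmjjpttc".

qz

What's happening: shift every letter 3 places backward in the alphabet (wrapping around), then keep only the last 2 characters.
Starting from "lbymnrjmjjpttc": after the first operation, "iyvjkogjggmqqz"; after the second, "qz".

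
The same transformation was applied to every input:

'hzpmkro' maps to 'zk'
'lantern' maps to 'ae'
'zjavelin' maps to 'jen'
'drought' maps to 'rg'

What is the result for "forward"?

oa

In each case the input is transformed by: keep one character in every 3, starting at position 2 (positions 2nd, 5th, 8th, ...).
Applying that to "forward" gives "oa".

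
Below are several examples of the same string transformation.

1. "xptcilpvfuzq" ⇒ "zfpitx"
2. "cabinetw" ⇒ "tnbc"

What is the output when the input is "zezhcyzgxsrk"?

Rule — reverse the string, then keep every other character starting from the second (positions 2nd, 4th, 6th, ...).
Doing the same to "zezhcyzgxsrk": "rxzczz".

rxzczz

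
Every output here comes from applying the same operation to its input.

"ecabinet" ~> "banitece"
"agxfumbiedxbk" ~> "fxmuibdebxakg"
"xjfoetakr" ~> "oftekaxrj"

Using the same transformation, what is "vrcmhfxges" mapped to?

The rule is to move the first 2 characters to the end (rotate left by 2), then swap each adjacent pair of characters (1↔2, 3↔4, ...).
Applying both steps to "vrcmhfxges": "cmhfxgesvr", then "mcfhgxserv".

mcfhgxserv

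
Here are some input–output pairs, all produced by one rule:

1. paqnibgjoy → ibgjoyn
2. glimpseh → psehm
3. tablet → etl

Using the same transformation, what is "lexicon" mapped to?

Each output is the input with this applied: delete the first 3 characters, then move the first character to the end.
On "lexicon": the first step gives "icon", and the second then gives "coni".
(Check on "paqnibgjoy": → "nibgjoy" → "ibgjoyn" ✓)

coni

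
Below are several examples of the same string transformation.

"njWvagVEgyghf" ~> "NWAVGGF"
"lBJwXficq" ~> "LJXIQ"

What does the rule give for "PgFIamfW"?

The pattern: keep every other character starting from the first (positions 1st, 3rd, 5th, ...), then convert every letter to uppercase.
For "PgFIamfW" the result is "PFAF".

PFAF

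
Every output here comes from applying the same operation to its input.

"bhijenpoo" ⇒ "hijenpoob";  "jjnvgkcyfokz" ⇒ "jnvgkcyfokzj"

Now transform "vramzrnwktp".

The transformation: move the first character to the end.
Applying that to "vramzrnwktp" gives "ramzrnwktpv".

ramzrnwktpv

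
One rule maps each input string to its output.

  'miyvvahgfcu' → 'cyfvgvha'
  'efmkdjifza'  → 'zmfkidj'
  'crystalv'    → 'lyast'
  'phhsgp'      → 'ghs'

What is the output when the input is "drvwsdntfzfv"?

The transformation: take characters alternately from the front and the back (1st, last, 2nd, 2nd-last, ...), then delete the first 3 characters.
Applying that to "drvwsdntfzfv" gives "fvzwfstdn".

fvzwfstdn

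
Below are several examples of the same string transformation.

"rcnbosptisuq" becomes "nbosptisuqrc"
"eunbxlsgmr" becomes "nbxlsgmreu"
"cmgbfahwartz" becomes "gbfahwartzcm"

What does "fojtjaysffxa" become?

Each output is the input with this applied: move the first 2 characters to the end (rotate left by 2).
Doing the same to "fojtjaysffxa": "jtjaysffxafo".

jtjaysffxafo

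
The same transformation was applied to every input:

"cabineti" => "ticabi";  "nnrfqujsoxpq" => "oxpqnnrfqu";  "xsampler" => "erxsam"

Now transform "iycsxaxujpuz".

jpuziycsxa

The rule is to swap the front and back halves of the string, then delete the first 2 characters.
Starting from "iycsxaxujpuz": after the first operation, "xujpuziycsxa"; after the second, "jpuziycsxa".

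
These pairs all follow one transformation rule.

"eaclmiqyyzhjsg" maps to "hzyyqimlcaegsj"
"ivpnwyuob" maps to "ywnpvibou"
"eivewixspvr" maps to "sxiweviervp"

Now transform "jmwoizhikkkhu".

kkihziowmjuhk

Looking at the pairs, the operation is to reverse the string, then move the first 3 characters to the end (rotate left by 3).
On "jmwoizhikkkhu": the first step gives "uhkkkihziowmj", and the second then gives "kkihziowmjuhk".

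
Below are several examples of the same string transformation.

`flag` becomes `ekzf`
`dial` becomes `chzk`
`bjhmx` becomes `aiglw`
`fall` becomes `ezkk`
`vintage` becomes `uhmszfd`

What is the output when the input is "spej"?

rodi

The rule is to shift every letter 1 place backward in the alphabet (wrapping around).
So "spej" becomes "rodi".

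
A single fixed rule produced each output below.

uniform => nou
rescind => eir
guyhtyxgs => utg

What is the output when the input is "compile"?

oic

Rule — move the first character to the end, then keep one character in every 3, starting at position 1 (positions 1st, 4th, 7th, ...).
Applying that to "compile" gives "oic".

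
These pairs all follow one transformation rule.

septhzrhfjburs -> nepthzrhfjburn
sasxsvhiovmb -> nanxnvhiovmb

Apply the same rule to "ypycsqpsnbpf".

ypycnqpnnbpf

In each case the input is transformed by: replace every "s" with "n".
On "ypycsqpsnbpf" that produces "ypycnqpnnbpf".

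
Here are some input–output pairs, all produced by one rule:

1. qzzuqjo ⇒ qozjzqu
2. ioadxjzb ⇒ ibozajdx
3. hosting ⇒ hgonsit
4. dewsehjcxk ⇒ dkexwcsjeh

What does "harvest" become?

htasrev

What's happening: take characters alternately from the front and the back (1st, last, 2nd, 2nd-last, ...).
"harvest" → "htasrev".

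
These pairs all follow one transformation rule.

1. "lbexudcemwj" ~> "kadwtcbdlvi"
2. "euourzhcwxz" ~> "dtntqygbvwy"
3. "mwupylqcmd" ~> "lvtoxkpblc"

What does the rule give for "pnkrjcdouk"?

omjqibcntj

The pattern: shift every letter 1 place backward in the alphabet (wrapping around).
Doing the same to "pnkrjcdouk": "omjqibcntj".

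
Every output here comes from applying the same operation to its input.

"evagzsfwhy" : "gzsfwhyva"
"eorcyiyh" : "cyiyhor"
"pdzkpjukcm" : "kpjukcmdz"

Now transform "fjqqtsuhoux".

qtsuhouxjq

Rule — delete the first character, then move the first 2 characters to the end (rotate left by 2).
Working it through for "fjqqtsuhoux": intermediate "jqqtsuhoux", final "qtsuhouxjq".
(Check on "pdzkpjukcm": → "dzkpjukcm" → "kpjukcmdz" ✓)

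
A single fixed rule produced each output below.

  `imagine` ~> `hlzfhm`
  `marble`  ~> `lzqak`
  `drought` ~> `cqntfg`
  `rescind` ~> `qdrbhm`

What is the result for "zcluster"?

What's happening: delete the last character, then shift every letter 1 place backward in the alphabet (wrapping around).
On "zcluster" that produces "ybktrsd".

ybktrsd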